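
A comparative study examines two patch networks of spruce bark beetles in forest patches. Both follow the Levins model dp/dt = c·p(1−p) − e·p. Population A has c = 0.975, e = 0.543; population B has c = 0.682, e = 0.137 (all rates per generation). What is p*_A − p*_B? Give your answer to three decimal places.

-0.356

A: p*_A = 1 − 0.543/0.975 = 0.4431.
B: p*_B = 1 − 0.137/0.682 = 0.7991.
p*_A − p*_B = 0.4431 − 0.7991 = -0.3560.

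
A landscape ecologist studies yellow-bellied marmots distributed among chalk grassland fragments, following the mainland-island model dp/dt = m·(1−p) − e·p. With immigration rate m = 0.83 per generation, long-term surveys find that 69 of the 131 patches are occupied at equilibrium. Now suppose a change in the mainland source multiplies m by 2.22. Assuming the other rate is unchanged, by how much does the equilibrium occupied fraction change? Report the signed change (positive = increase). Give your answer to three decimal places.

Observed p* = 69/131 = 0.52672.
Balance m(1−p*) = e·p* gives e = m(1−p*)/p* = 0.83×0.47328/0.52672 = 0.74579.
New p* = m/(m+e) = 1.84260/(1.84260+0.74579) = 0.71187.
Δp* = 0.71187 − 0.52672 = +0.18515.

0.185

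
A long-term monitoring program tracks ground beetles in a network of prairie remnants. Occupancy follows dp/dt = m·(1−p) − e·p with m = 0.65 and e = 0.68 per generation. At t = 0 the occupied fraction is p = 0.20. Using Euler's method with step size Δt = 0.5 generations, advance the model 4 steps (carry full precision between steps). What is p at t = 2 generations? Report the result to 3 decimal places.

0.485

Update rule: p ← p + [m·(1−p) − e·p]·Δt with Δt = 0.5.
p: 0.20000 → 0.39200  (Δp = +0.19200)
p: 0.39200 → 0.45632  (Δp = +0.06432)
p: 0.45632 → 0.47787  (Δp = +0.02155)
p: 0.47787 → 0.48509  (Δp = +0.00722)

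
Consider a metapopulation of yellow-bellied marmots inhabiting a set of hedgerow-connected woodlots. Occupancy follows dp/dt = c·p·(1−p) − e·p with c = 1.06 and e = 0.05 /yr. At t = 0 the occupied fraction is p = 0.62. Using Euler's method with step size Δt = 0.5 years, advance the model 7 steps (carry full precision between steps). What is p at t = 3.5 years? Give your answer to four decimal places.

0.9474

Update rule: p ← p + [c·p·(1−p) − e·p]·Δt with Δt = 0.5.
p: 0.62000 → 0.72937  (Δp = +0.10937)
p: 0.72937 → 0.81575  (Δp = +0.08638)
p: 0.81575 → 0.87502  (Δp = +0.05927)
p: 0.87502 → 0.91110  (Δp = +0.03609)
p: 0.91110 → 0.93125  (Δp = +0.02015)
p: 0.93125 → 0.94190  (Δp = +0.01065)
p: 0.94190 → 0.94736  (Δp = +0.00546)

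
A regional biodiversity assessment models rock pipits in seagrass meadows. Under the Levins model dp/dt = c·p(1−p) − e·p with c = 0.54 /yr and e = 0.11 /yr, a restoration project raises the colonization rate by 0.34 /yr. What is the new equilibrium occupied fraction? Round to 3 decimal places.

0.875

Before: p* = 1 − 0.11/0.54 = 0.7963.
After the change, c = 0.88, e = 0.11, so p* = 1 − 0.11/0.88 = 0.8750.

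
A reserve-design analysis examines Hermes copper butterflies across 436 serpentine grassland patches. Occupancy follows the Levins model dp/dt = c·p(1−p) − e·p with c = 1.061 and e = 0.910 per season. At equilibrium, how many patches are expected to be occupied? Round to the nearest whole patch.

p* = 1 − e/c = 1 − 0.910/1.061 = 0.1423.
Expected occupied patches = N × p* = 436 × 0.1423 = 62.05 ≈ 62.

62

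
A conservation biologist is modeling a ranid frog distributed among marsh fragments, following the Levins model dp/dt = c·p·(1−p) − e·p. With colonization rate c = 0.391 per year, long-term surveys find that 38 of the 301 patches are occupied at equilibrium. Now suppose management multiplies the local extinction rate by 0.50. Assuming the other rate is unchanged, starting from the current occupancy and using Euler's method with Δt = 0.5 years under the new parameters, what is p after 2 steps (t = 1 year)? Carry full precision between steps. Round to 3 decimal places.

0.148

Observed p* = 38/301 = 0.12625.
Balance c(1−p*) = e gives e = 0.391×(1 − 0.12625) = 0.34164.
Starting from p₀ = 0.12625; update p ← p + (dp/dt)·Δt with the new parameters.
step 1: Δp = +0.01078, p = 0.13703
step 2: Δp = +0.01141, p = 0.14844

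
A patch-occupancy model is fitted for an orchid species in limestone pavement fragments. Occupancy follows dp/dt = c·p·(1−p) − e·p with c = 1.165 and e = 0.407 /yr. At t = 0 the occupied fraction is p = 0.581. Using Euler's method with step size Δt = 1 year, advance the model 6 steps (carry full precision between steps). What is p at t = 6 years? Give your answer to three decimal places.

0.651

Update rule: p ← p + [c·p·(1−p) − e·p]·Δt with Δt = 1.
step 1: Δp = +0.04714, p = 0.62814
step 2: Δp = +0.01647, p = 0.64461
step 3: Δp = +0.00453, p = 0.64914
step 4: Δp = +0.00114, p = 0.65028
step 5: Δp = +0.00028, p = 0.65055
step 6: Δp = +0.00007, p = 0.65062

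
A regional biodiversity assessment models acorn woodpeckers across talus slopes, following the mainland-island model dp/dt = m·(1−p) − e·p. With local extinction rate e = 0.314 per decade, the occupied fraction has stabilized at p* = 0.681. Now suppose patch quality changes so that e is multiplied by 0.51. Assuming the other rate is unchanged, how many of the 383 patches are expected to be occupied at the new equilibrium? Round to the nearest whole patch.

309

Balance m(1−p*) = e·p* gives m = e·p*/(1−p*) = 0.314×0.68100/0.31900 = 0.67033.
New p* = m/(m+e) = 0.67033/(0.67033+0.16014) = 0.80717.
Expected occupied = 383 × 0.80717 = 309.15 ≈ 309.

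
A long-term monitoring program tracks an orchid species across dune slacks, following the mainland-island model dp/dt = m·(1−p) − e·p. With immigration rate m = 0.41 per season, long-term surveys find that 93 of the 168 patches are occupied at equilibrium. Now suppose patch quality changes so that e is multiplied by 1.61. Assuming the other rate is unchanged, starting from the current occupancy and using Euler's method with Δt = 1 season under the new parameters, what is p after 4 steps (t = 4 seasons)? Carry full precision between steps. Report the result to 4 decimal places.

0.4351

Observed p* = 93/168 = 0.55357.
Balance m(1−p*) = e·p* gives e = m(1−p*)/p* = 0.41×0.44643/0.55357 = 0.33065.
Starting from p₀ = 0.55357; update p ← p + (dp/dt)·Δt with the new parameters.
t = 1: p = 0.55357 + (-0.11165) = 0.44192
t = 2: p = 0.44192 + (-0.00644) = 0.43548
t = 3: p = 0.43548 + (-0.00037) = 0.43511
t = 4: p = 0.43511 + (-0.00002) = 0.43509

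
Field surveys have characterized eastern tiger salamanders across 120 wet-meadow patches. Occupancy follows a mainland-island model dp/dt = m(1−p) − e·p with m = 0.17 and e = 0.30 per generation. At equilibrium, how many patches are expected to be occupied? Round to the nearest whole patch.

43

p* = m/(m+e) = 0.17/0.4700 = 0.3617.
Expected occupied patches = N × p* = 120 × 0.3617 = 43.40 ≈ 43.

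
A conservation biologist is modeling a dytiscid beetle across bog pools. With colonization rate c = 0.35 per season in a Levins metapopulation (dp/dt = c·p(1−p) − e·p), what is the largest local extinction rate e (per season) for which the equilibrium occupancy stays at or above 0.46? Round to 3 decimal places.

0.189

1 − e/c ≥ 0.46 ⇒ e ≤ c(1 − 0.46) = 0.35 × 0.5400.
e_max = 0.1890.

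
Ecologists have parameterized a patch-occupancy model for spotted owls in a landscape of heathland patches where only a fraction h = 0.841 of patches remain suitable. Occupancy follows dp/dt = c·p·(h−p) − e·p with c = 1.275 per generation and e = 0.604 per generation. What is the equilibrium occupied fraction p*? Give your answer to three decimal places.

Setting dp/dt = 0 and dividing by p* gives c·(h−p*) = e.
So p* = h − e/c = 0.841 − 0.604/1.275 = 0.841 − 0.4737 = 0.3673.

0.367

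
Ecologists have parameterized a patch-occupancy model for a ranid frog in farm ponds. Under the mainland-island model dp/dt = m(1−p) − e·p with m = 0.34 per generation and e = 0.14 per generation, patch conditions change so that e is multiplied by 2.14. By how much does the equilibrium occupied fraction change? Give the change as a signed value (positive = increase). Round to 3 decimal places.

-0.177

Before: p* = 0.34/(0.34+0.14) = 0.7083.
After: m = 0.34, e = 0.2996; p* = 0.34/0.6396 = 0.5316.
Δp* = 0.5316 − 0.7083 = -0.1768.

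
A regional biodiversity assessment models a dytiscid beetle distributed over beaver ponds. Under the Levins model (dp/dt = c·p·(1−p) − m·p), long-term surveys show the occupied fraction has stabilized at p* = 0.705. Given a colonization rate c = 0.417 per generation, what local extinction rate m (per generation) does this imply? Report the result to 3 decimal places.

0.123

At equilibrium c(1−p*) = m.
m = 0.417 × (1 − 0.705) = 0.417 × 0.2950 = 0.1230.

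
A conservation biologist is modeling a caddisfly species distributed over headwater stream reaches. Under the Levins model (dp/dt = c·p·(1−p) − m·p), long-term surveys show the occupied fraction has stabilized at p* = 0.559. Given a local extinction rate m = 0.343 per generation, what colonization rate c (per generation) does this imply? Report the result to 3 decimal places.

0.778

At equilibrium c(1−p*) = m, so c = m/(1−p*).
c = 0.343/(1 − 0.559) = 0.343/0.4410 = 0.7778.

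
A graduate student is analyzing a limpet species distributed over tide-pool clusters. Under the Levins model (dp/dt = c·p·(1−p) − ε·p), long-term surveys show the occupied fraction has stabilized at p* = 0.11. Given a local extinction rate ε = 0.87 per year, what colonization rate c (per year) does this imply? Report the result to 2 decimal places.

At equilibrium c(1−p*) = ε, so c = ε/(1−p*).
c = 0.87/(1 − 0.11) = 0.87/0.8900 = 0.9775.

0.98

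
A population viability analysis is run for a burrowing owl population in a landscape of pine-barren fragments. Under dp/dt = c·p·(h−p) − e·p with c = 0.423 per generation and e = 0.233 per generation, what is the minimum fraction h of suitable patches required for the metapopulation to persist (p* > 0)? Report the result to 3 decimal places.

p* = h − e/c is positive only when h > e/c.
h_min = e/c = 0.233/0.423 = 0.5508.

0.551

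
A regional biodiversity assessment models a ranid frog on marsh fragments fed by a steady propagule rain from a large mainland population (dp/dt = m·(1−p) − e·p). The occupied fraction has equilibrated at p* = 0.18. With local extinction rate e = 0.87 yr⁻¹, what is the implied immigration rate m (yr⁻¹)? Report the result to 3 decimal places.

At equilibrium m(1−p*) = e·p*, so m = e·p*/(1−p*).
m = 0.87 × 0.18 / 0.8200 = 0.1566/0.8200 = 0.1910.

0.191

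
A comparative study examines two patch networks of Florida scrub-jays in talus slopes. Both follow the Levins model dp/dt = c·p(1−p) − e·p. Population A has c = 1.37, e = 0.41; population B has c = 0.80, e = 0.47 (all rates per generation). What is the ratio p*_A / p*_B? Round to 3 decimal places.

A: p*_A = 1 − 0.41/1.37 = 0.7007.
B: p*_B = 1 − 0.47/0.80 = 0.4125.
p*_A / p*_B = 0.7007/0.4125 = 1.6987.

1.699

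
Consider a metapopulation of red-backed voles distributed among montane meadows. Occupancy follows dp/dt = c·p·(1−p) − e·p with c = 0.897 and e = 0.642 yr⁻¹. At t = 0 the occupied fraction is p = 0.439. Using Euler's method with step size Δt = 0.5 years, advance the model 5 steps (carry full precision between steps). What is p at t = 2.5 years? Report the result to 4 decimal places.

Update rule: p ← p + [c·p·(1−p) − e·p]·Δt with Δt = 0.5.
p: 0.43900 → 0.40854  (Δp = -0.03046)
p: 0.40854 → 0.38577  (Δp = -0.02277)
p: 0.38577 → 0.36821  (Δp = -0.01756)
p: 0.36821 → 0.35435  (Δp = -0.01386)
p: 0.35435 → 0.34321  (Δp = -0.01114)

0.3432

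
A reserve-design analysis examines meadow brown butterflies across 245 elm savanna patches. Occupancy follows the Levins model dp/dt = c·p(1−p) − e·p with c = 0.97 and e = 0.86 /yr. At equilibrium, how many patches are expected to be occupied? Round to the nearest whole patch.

28

p* = 1 − e/c = 1 − 0.86/0.97 = 0.1134.
Expected occupied patches = N × p* = 245 × 0.1134 = 27.78 ≈ 28.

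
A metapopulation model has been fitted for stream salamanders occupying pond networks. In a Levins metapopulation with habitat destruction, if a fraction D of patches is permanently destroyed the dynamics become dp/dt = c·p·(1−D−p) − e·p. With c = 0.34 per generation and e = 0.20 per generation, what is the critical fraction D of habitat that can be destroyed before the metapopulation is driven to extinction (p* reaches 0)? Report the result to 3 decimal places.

The nontrivial equilibrium is p* = (1−D) − e/c; extinction occurs when this hits zero.
So D_crit = 1 − e/c = 1 − 0.20/0.34 = 1 − 0.5882 = 0.4118.
This equals the undisturbed p*, a classic result of Lande's extension.

0.412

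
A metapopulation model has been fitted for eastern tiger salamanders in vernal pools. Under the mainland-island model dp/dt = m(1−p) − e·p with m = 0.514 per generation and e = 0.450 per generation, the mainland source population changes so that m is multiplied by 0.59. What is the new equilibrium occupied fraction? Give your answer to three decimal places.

0.403

Before: p* = 0.514/(0.514+0.450) = 0.5332.
After: m = 0.30326, e = 0.45; p* = 0.30326/0.7533 = 0.4026.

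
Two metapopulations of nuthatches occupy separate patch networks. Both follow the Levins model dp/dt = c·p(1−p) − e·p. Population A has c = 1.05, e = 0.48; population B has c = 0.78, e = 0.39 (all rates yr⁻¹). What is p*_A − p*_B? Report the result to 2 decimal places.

0.04

A: p*_A = 1 − 0.48/1.05 = 0.5429.
B: p*_B = 1 − 0.39/0.78 = 0.5000.
p*_A − p*_B = 0.5429 − 0.5000 = 0.0429.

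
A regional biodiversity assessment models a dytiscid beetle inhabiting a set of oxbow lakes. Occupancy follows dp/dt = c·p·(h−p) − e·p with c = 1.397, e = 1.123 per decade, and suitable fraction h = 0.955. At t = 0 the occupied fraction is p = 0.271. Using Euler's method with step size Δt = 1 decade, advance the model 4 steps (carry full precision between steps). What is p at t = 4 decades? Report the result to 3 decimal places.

Update rule: p ← p + [c·p·(h−p) − e·p]·Δt with Δt = 1.
p: 0.27100 → 0.22562  (Δp = -0.04538)
p: 0.22562 → 0.20214  (Δp = -0.02348)
p: 0.20214 → 0.18774  (Δp = -0.01440)
p: 0.18774 → 0.17814  (Δp = -0.00960)

0.178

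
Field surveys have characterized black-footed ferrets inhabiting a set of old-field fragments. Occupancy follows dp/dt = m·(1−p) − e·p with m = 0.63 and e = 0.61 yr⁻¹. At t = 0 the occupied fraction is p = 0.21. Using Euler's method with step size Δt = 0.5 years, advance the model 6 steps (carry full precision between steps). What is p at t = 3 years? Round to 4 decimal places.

0.5072

Update rule: p ← p + [m·(1−p) − e·p]·Δt with Δt = 0.5.
p: 0.21000 → 0.39480  (Δp = +0.18480)
p: 0.39480 → 0.46502  (Δp = +0.07022)
p: 0.46502 → 0.49171  (Δp = +0.02669)
p: 0.49171 → 0.50185  (Δp = +0.01014)
p: 0.50185 → 0.50570  (Δp = +0.00385)
p: 0.50570 → 0.50717  (Δp = +0.00146)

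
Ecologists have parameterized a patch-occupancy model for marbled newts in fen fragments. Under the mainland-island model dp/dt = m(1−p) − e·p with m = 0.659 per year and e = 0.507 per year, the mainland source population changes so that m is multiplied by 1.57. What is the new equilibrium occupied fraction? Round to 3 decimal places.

0.671

Before: p* = 0.659/(0.659+0.507) = 0.5652.
After: m = 1.03463, e = 0.507; p* = 1.03463/1.5416 = 0.6711.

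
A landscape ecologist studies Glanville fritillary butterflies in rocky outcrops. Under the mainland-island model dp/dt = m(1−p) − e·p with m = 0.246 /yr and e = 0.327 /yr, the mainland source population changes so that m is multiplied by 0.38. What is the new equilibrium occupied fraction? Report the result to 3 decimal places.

Before: p* = 0.246/(0.246+0.327) = 0.4293.
After: m = 0.09348, e = 0.327; p* = 0.09348/0.4205 = 0.2223.

0.222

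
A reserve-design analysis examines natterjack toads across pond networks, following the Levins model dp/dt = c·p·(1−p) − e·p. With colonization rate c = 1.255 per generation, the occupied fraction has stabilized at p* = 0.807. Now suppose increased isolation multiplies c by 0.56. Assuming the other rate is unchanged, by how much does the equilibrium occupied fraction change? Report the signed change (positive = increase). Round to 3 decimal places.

Balance c(1−p*) = e gives e = 1.255×(1 − 0.80700) = 0.24221.
New p* = 1 − e/c = 1 − 0.24221/0.70280 = 0.65536.
Δp* = 0.65536 − 0.80700 = -0.15164.

-0.152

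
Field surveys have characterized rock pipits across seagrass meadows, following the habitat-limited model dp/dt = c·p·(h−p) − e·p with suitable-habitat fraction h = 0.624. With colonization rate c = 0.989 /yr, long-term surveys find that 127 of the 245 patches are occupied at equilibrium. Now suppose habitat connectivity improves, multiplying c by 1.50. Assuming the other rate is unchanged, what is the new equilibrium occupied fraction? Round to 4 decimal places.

0.5536

Observed p* = 127/245 = 0.51837.
Balance c(h−p*) = e gives e = 0.989×(0.624 − 0.51837) = 0.10447.
New p* = 0.624 − e/c = 0.624 − 0.10447/1.48350 = 0.55358.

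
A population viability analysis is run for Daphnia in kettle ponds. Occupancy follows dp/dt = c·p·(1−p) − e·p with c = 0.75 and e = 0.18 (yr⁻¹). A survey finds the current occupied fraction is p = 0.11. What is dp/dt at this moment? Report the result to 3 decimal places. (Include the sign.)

Colonization term: c·p·(1−p) = 0.75×0.11×0.8900 = 0.07343.
Extinction term: e·p = 0.01980.
dp/dt = 0.07343 − 0.01980 = 0.05363.

0.054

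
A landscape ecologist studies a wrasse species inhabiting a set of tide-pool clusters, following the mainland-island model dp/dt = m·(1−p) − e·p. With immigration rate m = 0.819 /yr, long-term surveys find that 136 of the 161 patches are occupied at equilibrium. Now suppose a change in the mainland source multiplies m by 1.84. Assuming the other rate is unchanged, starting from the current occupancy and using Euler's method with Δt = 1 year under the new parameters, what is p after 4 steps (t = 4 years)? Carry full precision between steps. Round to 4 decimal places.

0.8971

Observed p* = 136/161 = 0.84472.
Balance m(1−p*) = e·p* gives e = m(1−p*)/p* = 0.819×0.15528/0.84472 = 0.15055.
Starting from p₀ = 0.84472; update p ← p + (dp/dt)·Δt with the new parameters.
t = 1: p = 0.84472 + (+0.10683) = 0.95155
t = 2: p = 0.95155 + (-0.07024) = 0.88131
t = 3: p = 0.88131 + (+0.04618) = 0.92749
t = 4: p = 0.92749 + (-0.03037) = 0.89712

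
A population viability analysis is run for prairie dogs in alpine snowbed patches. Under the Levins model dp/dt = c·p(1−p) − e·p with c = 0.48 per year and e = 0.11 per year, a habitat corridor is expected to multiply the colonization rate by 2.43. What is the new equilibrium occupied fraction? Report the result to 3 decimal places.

0.906

Before: p* = 1 − 0.11/0.48 = 0.7708.
After the change, c = 1.1664, e = 0.11, so p* = 1 − 0.11/1.1664 = 0.9057.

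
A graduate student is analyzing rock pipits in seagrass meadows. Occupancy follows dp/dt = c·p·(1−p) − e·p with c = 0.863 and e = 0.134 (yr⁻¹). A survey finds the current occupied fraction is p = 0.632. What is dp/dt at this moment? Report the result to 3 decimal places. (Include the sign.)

Colonization term: c·p·(1−p) = 0.863×0.632×0.3680 = 0.20071.
Extinction term: e·p = 0.08469.
dp/dt = 0.20071 − 0.08469 = 0.11603.

0.116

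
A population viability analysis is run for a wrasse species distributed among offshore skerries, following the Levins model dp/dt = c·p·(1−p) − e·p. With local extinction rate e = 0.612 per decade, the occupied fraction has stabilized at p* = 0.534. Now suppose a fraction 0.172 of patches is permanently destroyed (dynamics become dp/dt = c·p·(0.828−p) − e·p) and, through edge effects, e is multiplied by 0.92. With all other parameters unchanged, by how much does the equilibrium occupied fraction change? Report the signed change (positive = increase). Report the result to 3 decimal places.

-0.135

Balance c(1−p*) = e gives c = e/(1 − 0.53400) = 0.612/0.46600 = 1.31330.
New p* = 0.828 − e/c = 0.828 − 0.56304/1.31330 = 0.39928.
Δp* = 0.39928 − 0.53400 = -0.13472.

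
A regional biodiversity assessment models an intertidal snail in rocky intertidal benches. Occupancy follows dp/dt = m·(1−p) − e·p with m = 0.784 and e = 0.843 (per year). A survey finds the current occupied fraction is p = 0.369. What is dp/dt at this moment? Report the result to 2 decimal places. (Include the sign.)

0.18

Colonization term: m·(1−p) = 0.784×0.6310 = 0.49470.
Extinction term: e·p = 0.31107.
dp/dt = 0.49470 − 0.31107 = 0.18364.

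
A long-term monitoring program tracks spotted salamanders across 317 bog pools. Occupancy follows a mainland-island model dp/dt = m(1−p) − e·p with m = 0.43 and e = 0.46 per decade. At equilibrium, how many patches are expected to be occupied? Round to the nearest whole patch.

p* = m/(m+e) = 0.43/0.8900 = 0.4831.
Expected occupied patches = N × p* = 317 × 0.4831 = 153.16 ≈ 153.

153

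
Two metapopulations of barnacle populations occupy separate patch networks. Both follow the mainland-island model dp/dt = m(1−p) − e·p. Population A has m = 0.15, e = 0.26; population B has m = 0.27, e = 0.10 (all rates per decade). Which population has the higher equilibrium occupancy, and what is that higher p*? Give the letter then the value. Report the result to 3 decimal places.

B, 0.730

A: p*_A = m/(m+e) = 0.15/0.4100 = 0.3659.
B: p*_B = 0.27/0.3700 = 0.7297.
B is higher at 0.7297.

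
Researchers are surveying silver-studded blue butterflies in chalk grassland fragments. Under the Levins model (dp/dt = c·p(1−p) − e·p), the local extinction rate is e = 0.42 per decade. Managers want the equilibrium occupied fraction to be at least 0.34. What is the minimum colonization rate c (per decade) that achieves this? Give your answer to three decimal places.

p* = 1 − e/c ≥ 0.34 requires e/c ≤ 0.6600, i.e. c ≥ e/0.6600.
c_min = 0.42/0.6600 = 0.6364.

0.636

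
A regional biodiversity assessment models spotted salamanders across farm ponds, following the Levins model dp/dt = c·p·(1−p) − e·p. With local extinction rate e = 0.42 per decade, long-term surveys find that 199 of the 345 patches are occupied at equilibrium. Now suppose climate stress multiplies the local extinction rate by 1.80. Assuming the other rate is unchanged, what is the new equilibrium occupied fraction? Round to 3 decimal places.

Observed p* = 199/345 = 0.57681.
Balance c(1−p*) = e gives c = e/(1 − 0.57681) = 0.42/0.42319 = 0.99246.
New p* = 1 − e/c = 1 − 0.75600/0.99246 = 0.23826.

0.238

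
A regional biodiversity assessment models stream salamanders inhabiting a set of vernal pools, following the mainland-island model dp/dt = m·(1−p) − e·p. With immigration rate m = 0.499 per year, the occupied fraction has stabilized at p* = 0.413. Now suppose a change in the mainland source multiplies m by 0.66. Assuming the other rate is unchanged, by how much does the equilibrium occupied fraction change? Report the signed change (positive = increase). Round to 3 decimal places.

-0.096

Balance m(1−p*) = e·p* gives e = m(1−p*)/p* = 0.499×0.58700/0.41300 = 0.70923.
New p* = m/(m+e) = 0.32934/(0.32934+0.70923) = 0.31711.
Δp* = 0.31711 − 0.41300 = -0.09589.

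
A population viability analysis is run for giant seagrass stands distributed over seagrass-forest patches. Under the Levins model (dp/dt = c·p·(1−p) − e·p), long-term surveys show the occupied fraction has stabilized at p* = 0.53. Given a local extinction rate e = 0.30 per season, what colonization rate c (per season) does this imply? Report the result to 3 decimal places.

0.638

At equilibrium c(1−p*) = e, so c = e/(1−p*).
c = 0.30/(1 − 0.53) = 0.30/0.4700 = 0.6383.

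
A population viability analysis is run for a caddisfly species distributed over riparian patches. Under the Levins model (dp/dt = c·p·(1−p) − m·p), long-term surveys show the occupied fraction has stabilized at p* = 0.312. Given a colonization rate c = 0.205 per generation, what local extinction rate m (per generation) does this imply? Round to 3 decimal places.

At equilibrium c(1−p*) = m.
m = 0.205 × (1 − 0.312) = 0.205 × 0.6880 = 0.1410.

0.141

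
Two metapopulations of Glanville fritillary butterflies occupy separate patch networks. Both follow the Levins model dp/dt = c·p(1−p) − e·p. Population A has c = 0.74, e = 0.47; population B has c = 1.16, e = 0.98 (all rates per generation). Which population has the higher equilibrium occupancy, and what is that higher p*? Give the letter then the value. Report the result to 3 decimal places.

A, 0.365

A: p*_A = 1 − 0.47/0.74 = 0.3649.
B: p*_B = 1 − 0.98/1.16 = 0.1552.
A is higher at 0.3649.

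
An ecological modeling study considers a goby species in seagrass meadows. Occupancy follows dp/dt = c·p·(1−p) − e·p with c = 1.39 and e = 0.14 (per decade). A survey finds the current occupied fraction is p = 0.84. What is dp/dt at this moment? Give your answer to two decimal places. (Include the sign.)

Colonization term: c·p·(1−p) = 1.39×0.84×0.1600 = 0.18682.
Extinction term: e·p = 0.11760.
dp/dt = 0.18682 − 0.11760 = 0.06922.

0.07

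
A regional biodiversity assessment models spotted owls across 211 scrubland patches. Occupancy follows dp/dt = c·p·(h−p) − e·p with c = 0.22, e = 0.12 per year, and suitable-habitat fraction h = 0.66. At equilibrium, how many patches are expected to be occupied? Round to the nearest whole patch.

p* = h − e/c = 0.66 − 0.5455 = 0.1145.
Expected occupied patches = N × p* = 211 × 0.1145 = 24.17 ≈ 24.

24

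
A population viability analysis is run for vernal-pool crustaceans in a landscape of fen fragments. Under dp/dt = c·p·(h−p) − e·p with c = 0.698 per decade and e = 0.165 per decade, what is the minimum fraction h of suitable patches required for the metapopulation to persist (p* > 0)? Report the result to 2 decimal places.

p* = h − e/c is positive only when h > e/c.
h_min = e/c = 0.165/0.698 = 0.2364.

0.24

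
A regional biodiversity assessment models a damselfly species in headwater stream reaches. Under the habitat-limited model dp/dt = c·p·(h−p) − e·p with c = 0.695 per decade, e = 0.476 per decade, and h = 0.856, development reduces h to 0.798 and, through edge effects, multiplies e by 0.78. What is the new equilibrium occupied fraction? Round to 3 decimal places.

Before: p* = h − e/c = 0.856 − 0.476/0.695 = 0.856 − 0.6849 = 0.1711.
After: c = 0.695, e = 0.37128, h = 0.798; p* = 0.798 − 0.37128/0.695 = 0.2638.

0.264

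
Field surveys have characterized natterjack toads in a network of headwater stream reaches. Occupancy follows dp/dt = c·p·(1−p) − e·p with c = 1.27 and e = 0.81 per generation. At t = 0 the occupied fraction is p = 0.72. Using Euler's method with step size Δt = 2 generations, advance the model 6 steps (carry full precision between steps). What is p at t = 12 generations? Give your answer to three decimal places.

Update rule: p ← p + [c·p·(1−p) − e·p]·Δt with Δt = 2.
  1  |  dp/dt·Δt = -0.654336  |  p_1 = 0.065664
  2  |  dp/dt·Δt = +0.049459  |  p_2 = 0.115123
  3  |  dp/dt·Δt = +0.072250  |  p_3 = 0.187373
  4  |  dp/dt·Δt = +0.083207  |  p_4 = 0.270580
  5  |  dp/dt·Δt = +0.062971  |  p_5 = 0.333551
  6  |  dp/dt·Δt = +0.024276  |  p_6 = 0.357827

0.358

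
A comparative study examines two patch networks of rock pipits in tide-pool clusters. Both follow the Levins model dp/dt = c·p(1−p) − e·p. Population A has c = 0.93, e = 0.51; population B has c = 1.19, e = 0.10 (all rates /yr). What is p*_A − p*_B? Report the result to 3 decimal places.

-0.464

A: p*_A = 1 − 0.51/0.93 = 0.4516.
B: p*_B = 1 − 0.10/1.19 = 0.9160.
p*_A − p*_B = 0.4516 − 0.9160 = -0.4644.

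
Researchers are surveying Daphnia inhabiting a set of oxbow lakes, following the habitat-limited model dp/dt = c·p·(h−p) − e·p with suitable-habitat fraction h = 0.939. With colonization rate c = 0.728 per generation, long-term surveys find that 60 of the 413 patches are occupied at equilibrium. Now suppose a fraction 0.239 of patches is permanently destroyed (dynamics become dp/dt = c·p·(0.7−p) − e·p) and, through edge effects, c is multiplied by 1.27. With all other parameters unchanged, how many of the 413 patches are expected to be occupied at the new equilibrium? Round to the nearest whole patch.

31

Observed p* = 60/413 = 0.14528.
Balance c(h−p*) = e gives e = 0.728×(0.939 − 0.14528) = 0.57783.
New p* = 0.7 − e/c = 0.7 − 0.57783/0.92456 = 0.07502.
Expected occupied = 413 × 0.07502 = 30.98 ≈ 31.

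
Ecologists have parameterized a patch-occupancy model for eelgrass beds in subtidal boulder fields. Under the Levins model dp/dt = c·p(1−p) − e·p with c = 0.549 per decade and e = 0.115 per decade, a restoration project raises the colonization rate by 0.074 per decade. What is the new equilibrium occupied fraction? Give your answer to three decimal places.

Before: p* = 1 − 0.115/0.549 = 0.7905.
After the change, c = 0.623, e = 0.115, so p* = 1 − 0.115/0.623 = 0.8154.

0.815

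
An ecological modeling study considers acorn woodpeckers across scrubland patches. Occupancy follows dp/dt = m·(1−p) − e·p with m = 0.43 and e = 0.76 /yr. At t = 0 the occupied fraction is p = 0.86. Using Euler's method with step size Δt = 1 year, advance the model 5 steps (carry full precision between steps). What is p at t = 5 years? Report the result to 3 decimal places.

0.361

Update rule: p ← p + [m·(1−p) − e·p]·Δt with Δt = 1.
  1  |  dp/dt·Δt = -0.593400  |  p_1 = 0.266600
  2  |  dp/dt·Δt = +0.112746  |  p_2 = 0.379346
  3  |  dp/dt·Δt = -0.021422  |  p_3 = 0.357924
  4  |  dp/dt·Δt = +0.004070  |  p_4 = 0.361994
  5  |  dp/dt·Δt = -0.000773  |  p_5 = 0.361221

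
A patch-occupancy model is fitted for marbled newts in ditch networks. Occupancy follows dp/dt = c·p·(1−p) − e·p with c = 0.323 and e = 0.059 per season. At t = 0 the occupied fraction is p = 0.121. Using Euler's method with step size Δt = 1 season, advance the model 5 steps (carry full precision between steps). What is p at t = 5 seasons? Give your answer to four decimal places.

0.3062

Update rule: p ← p + [c·p·(1−p) − e·p]·Δt with Δt = 1.
step 1: Δp = +0.02721, p = 0.14821
step 2: Δp = +0.03203, p = 0.18025
step 3: Δp = +0.03709, p = 0.21734
step 4: Δp = +0.04212, p = 0.25946
step 5: Δp = +0.04675, p = 0.30621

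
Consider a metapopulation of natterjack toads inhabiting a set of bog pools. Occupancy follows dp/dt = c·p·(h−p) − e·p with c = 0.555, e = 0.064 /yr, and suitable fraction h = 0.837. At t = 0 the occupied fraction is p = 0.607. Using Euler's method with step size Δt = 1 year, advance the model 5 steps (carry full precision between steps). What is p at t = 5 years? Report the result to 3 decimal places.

Update rule: p ← p + [c·p·(h−p) − e·p]·Δt with Δt = 1.
p: 0.60700 → 0.64564  (Δp = +0.03864)
p: 0.64564 → 0.67289  (Δp = +0.02725)
p: 0.67289 → 0.69111  (Δp = +0.01822)
p: 0.69111 → 0.70284  (Δp = +0.01173)
p: 0.70284 → 0.71019  (Δp = +0.00735)

0.710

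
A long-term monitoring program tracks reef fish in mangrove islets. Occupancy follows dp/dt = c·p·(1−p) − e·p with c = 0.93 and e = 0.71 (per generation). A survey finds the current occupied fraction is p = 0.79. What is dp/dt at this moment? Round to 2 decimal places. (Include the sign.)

-0.41

Colonization term: c·p·(1−p) = 0.93×0.79×0.2100 = 0.15429.
Extinction term: e·p = 0.56090.
dp/dt = 0.15429 − 0.56090 = -0.40661.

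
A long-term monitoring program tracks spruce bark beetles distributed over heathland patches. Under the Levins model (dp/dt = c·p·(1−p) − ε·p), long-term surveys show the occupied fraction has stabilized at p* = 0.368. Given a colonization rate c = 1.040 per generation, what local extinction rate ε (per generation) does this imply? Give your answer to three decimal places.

0.657

At equilibrium c(1−p*) = ε.
ε = 1.040 × (1 − 0.368) = 1.040 × 0.6320 = 0.6573.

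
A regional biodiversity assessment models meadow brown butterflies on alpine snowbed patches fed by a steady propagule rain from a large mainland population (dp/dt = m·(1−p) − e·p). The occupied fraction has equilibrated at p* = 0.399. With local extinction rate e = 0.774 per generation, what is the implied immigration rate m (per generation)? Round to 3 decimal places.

0.514

At equilibrium m(1−p*) = e·p*, so m = e·p*/(1−p*).
m = 0.774 × 0.399 / 0.6010 = 0.3088/0.6010 = 0.5139.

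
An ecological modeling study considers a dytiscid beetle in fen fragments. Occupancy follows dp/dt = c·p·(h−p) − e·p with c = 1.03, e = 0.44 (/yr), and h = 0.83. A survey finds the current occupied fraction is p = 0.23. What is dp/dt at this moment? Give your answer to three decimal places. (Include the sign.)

0.041

Colonization term: c·p·(h−p) = 1.03×0.23×0.6000 = 0.14214.
Extinction term: e·p = 0.10120.
dp/dt = 0.14214 − 0.10120 = 0.04094.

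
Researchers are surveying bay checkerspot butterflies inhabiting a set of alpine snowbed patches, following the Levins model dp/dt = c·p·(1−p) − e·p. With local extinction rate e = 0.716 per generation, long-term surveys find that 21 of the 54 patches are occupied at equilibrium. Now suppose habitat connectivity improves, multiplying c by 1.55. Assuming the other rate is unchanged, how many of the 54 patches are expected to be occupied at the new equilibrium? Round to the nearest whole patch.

Observed p* = 21/54 = 0.38889.
Balance c(1−p*) = e gives c = e/(1 − 0.38889) = 0.716/0.61111 = 1.17164.
New p* = 1 − e/c = 1 − 0.71600/1.81604 = 0.60574.
Expected occupied = 54 × 0.60574 = 32.71 ≈ 33.

33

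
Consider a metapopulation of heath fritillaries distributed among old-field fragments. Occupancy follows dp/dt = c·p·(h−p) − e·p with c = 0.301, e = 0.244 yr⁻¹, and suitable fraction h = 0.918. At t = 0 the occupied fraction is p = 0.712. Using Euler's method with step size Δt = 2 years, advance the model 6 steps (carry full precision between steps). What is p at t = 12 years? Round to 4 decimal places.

Update rule: p ← p + [c·p·(h−p) − e·p]·Δt with Δt = 2.
t = 2: p = 0.71200 + (-0.25916) = 0.45284
t = 4: p = 0.45284 + (-0.09418) = 0.35866
t = 6: p = 0.35866 + (-0.05426) = 0.30440
t = 8: p = 0.30440 + (-0.03611) = 0.26830
t = 10: p = 0.26830 + (-0.02599) = 0.24230
t = 12: p = 0.24230 + (-0.01968) = 0.22262

0.2226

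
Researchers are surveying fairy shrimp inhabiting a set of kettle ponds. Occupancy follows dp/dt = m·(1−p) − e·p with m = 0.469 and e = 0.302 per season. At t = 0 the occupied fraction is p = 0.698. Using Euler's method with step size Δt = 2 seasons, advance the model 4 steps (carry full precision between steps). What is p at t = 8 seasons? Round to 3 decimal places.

0.616

Update rule: p ← p + [m·(1−p) − e·p]·Δt with Δt = 2.
p: 0.69800 → 0.55968  (Δp = -0.13832)
p: 0.55968 → 0.63465  (Δp = +0.07497)
p: 0.63465 → 0.59402  (Δp = -0.04063)
p: 0.59402 → 0.61604  (Δp = +0.02202)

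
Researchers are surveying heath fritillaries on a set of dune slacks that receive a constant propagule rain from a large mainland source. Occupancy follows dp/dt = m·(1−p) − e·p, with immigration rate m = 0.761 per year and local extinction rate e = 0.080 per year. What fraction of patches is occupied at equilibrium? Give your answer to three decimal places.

0.905

At equilibrium the propagule rain into empty patches balances local extinction: m(1−p*) = e·p*.
p* = m/(m+e) = 0.761/(0.761+0.080) = 0.761/0.8410 = 0.9049.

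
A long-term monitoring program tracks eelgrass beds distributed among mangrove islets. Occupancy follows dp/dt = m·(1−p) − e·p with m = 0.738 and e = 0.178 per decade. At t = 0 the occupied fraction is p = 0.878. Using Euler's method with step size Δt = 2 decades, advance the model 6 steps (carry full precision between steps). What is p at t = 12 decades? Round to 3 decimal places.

0.830

Update rule: p ← p + [m·(1−p) − e·p]·Δt with Δt = 2.
p: 0.87800 → 0.74550  (Δp = -0.13250)
p: 0.74550 → 0.85574  (Δp = +0.11024)
p: 0.85574 → 0.76402  (Δp = -0.09172)
p: 0.76402 → 0.84033  (Δp = +0.07631)
p: 0.84033 → 0.77684  (Δp = -0.06349)
p: 0.77684 → 0.82967  (Δp = +0.05282)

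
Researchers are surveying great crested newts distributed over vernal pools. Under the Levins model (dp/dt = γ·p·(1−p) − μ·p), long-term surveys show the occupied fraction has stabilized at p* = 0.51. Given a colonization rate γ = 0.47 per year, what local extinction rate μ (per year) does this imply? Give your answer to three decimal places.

At equilibrium γ(1−p*) = μ.
μ = 0.47 × (1 − 0.51) = 0.47 × 0.4900 = 0.2303.

0.230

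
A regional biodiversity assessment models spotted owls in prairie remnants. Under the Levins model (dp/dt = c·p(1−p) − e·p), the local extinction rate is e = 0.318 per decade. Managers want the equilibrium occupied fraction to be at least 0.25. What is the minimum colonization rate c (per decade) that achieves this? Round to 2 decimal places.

p* = 1 − e/c ≥ 0.25 requires e/c ≤ 0.7500, i.e. c ≥ e/0.7500.
c_min = 0.318/0.7500 = 0.4240.

0.42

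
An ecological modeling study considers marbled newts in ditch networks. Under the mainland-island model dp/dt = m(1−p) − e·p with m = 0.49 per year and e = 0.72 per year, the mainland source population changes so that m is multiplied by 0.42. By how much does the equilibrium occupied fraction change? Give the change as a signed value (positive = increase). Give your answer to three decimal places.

-0.183

Before: p* = 0.49/(0.49+0.72) = 0.4050.
After: m = 0.2058, e = 0.72; p* = 0.2058/0.9258 = 0.2223.
Δp* = 0.2223 − 0.4050 = -0.1827.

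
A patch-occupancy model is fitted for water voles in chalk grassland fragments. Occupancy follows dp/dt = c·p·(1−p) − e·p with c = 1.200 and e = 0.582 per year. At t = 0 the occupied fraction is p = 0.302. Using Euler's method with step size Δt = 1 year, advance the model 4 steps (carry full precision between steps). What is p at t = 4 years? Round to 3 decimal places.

0.500

Update rule: p ← p + [c·p·(1−p) − e·p]·Δt with Δt = 1.
p: 0.30200 → 0.37919  (Δp = +0.07719)
p: 0.37919 → 0.44099  (Δp = +0.06180)
p: 0.44099 → 0.48015  (Δp = +0.03917)
p: 0.48015 → 0.50023  (Δp = +0.02008)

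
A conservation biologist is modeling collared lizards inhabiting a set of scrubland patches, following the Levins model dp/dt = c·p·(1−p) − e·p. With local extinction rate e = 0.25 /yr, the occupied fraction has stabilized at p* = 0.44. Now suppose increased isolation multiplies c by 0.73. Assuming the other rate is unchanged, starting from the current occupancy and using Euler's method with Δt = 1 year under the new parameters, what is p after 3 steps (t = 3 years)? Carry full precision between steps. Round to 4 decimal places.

Balance c(1−p*) = e gives c = e/(1 − 0.44000) = 0.25/0.56000 = 0.44643.
Starting from p₀ = 0.44000; update p ← p + (dp/dt)·Δt with the new parameters.
t = 1: p = 0.44000 + (-0.02970) = 0.41030
t = 2: p = 0.41030 + (-0.02372) = 0.38658
t = 3: p = 0.38658 + (-0.01936) = 0.36721

0.3672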